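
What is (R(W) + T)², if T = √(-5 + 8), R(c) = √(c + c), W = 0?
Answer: 3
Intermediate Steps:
R(c) = √2*√c (R(c) = √(2*c) = √2*√c)
T = √3 ≈ 1.7320
(R(W) + T)² = (√2*√0 + √3)² = (√2*0 + √3)² = (0 + √3)² = (√3)² = 3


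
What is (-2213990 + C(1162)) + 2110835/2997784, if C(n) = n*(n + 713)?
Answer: -105639797325/2997784 ≈ -35239.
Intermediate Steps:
C(n) = n*(713 + n)
(-2213990 + C(1162)) + 2110835/2997784 = (-2213990 + 1162*(713 + 1162)) + 2110835/2997784 = (-2213990 + 1162*1875) + 2110835*(1/2997784) = (-2213990 + 2178750) + 2110835/2997784 = -35240 + 2110835/2997784 = -105639797325/2997784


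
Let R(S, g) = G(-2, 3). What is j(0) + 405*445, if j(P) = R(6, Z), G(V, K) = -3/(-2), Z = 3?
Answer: 360453/2 ≈ 1.8023e+5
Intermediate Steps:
G(V, K) = 3/2 (G(V, K) = -3*(-½) = 3/2)
R(S, g) = 3/2
j(P) = 3/2
j(0) + 405*445 = 3/2 + 405*445 = 3/2 + 180225 = 360453/2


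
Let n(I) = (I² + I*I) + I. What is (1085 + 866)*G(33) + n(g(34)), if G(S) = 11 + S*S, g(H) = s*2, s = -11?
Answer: 2147046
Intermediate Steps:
g(H) = -22 (g(H) = -11*2 = -22)
G(S) = 11 + S²
n(I) = I + 2*I² (n(I) = (I² + I²) + I = 2*I² + I = I + 2*I²)
(1085 + 866)*G(33) + n(g(34)) = (1085 + 866)*(11 + 33²) - 22*(1 + 2*(-22)) = 1951*(11 + 1089) - 22*(1 - 44) = 1951*1100 - 22*(-43) = 2146100 + 946 = 2147046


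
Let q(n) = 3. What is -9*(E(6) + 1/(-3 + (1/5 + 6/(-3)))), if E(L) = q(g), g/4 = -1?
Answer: -201/8 ≈ -25.125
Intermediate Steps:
g = -4 (g = 4*(-1) = -4)
E(L) = 3
-9*(E(6) + 1/(-3 + (1/5 + 6/(-3)))) = -9*(3 + 1/(-3 + (1/5 + 6/(-3)))) = -9*(3 + 1/(-3 + (1*(⅕) + 6*(-⅓)))) = -9*(3 + 1/(-3 + (⅕ - 2))) = -9*(3 + 1/(-3 - 9/5)) = -9*(3 + 1/(-24/5)) = -9*(3 - 5/24) = -9*67/24 = -201/8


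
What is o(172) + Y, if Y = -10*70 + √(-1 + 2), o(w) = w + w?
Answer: -355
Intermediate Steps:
o(w) = 2*w
Y = -699 (Y = -700 + √1 = -700 + 1 = -699)
o(172) + Y = 2*172 - 699 = 344 - 699 = -355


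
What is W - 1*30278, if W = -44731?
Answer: -75009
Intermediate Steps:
W - 1*30278 = -44731 - 1*30278 = -44731 - 30278 = -75009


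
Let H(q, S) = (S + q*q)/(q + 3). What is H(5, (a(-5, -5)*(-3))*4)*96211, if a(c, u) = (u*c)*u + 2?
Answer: 144412711/8 ≈ 1.8052e+7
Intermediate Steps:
a(c, u) = 2 + c*u**2 (a(c, u) = (c*u)*u + 2 = c*u**2 + 2 = 2 + c*u**2)
H(q, S) = (S + q**2)/(3 + q)
H(5, (a(-5, -5)*(-3))*4)*96211 = ((((2 - 5*(-5)**2)*(-3))*4 + 5**2)/(3 + 5))*96211 = ((((2 - 5*25)*(-3))*4 + 25)/8)*96211 = ((((2 - 125)*(-3))*4 + 25)/8)*96211 = ((-123*(-3)*4 + 25)/8)*96211 = ((369*4 + 25)/8)*96211 = ((1476 + 25)/8)*96211 = ((1/8)*1501)*96211 = (1501/8)*96211 = 144412711/8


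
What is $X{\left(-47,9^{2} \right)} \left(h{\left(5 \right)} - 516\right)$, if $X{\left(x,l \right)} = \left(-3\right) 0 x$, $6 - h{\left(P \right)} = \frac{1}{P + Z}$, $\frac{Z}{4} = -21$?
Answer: $0$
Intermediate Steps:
$Z = -84$ ($Z = 4 \left(-21\right) = -84$)
$h{\left(P \right)} = 6 - \frac{1}{-84 + P}$ ($h{\left(P \right)} = 6 - \frac{1}{P - 84} = 6 - \frac{1}{-84 + P}$)
$X{\left(x,l \right)} = 0$ ($X{\left(x,l \right)} = 0 x = 0$)
$X{\left(-47,9^{2} \right)} \left(h{\left(5 \right)} - 516\right) = 0 \left(\frac{-505 + 6 \cdot 5}{-84 + 5} - 516\right) = 0 \left(\frac{-505 + 30}{-79} - 516\right) = 0 \left(\left(- \frac{1}{79}\right) \left(-475\right) - 516\right) = 0 \left(\frac{475}{79} - 516\right) = 0 \left(- \frac{40289}{79}\right) = 0$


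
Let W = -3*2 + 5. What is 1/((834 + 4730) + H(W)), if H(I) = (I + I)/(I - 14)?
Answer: 15/83462 ≈ 0.00017972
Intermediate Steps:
W = -1 (W = -6 + 5 = -1)
H(I) = 2*I/(-14 + I) (H(I) = (2*I)/(-14 + I) = 2*I/(-14 + I))
1/((834 + 4730) + H(W)) = 1/((834 + 4730) + 2*(-1)/(-14 - 1)) = 1/(5564 + 2*(-1)/(-15)) = 1/(5564 + 2*(-1)*(-1/15)) = 1/(5564 + 2/15) = 1/(83462/15) = 15/83462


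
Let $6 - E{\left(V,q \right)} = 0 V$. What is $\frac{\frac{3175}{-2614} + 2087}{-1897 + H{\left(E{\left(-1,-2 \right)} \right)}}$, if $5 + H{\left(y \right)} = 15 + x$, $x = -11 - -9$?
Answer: $- \frac{5452243}{4937846} \approx -1.1042$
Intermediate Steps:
$E{\left(V,q \right)} = 6$ ($E{\left(V,q \right)} = 6 - 0 V = 6 - 0 = 6 + 0 = 6$)
$x = -2$ ($x = -11 + 9 = -2$)
$H{\left(y \right)} = 8$ ($H{\left(y \right)} = -5 + \left(15 - 2\right) = -5 + 13 = 8$)
$\frac{\frac{3175}{-2614} + 2087}{-1897 + H{\left(E{\left(-1,-2 \right)} \right)}} = \frac{\frac{3175}{-2614} + 2087}{-1897 + 8} = \frac{3175 \left(- \frac{1}{2614}\right) + 2087}{-1889} = \left(- \frac{3175}{2614} + 2087\right) \left(- \frac{1}{1889}\right) = \frac{5452243}{2614} \left(- \frac{1}{1889}\right) = - \frac{5452243}{4937846}$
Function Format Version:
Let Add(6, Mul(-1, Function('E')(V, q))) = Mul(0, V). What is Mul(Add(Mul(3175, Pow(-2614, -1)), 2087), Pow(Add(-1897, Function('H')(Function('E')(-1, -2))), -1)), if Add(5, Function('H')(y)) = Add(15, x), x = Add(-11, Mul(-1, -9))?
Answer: Rational(-5452243, 4937846) ≈ -1.1042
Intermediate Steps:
Function('E')(V, q) = 6 (Function('E')(V, q) = Add(6, Mul(-1, Mul(0, V))) = Add(6, Mul(-1, 0)) = Add(6, 0) = 6)
x = -2 (x = Add(-11, 9) = -2)
Function('H')(y) = 8 (Function('H')(y) = Add(-5, Add(15, -2)) = Add(-5, 13) = 8)
Mul(Add(Mul(3175, Pow(-2614, -1)), 2087), Pow(Add(-1897, Function('H')(Function('E')(-1, -2))), -1)) = Mul(Add(Mul(3175, Pow(-2614, -1)), 2087), Pow(Add(-1897, 8), -1)) = Mul(Add(Mul(3175, Rational(-1, 2614)), 2087), Pow(-1889, -1)) = Mul(Add(Rational(-3175, 2614), 2087), Rational(-1, 1889)) = Mul(Rational(5452243, 2614), Rational(-1, 1889)) = Rational(-5452243, 4937846)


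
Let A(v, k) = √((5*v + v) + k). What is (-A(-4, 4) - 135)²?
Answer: 18205 + 540*I*√5 ≈ 18205.0 + 1207.5*I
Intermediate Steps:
A(v, k) = √(k + 6*v) (A(v, k) = √(6*v + k) = √(k + 6*v))
(-A(-4, 4) - 135)² = (-√(4 + 6*(-4)) - 135)² = (-√(4 - 24) - 135)² = (-√(-20) - 135)² = (-2*I*√5 - 135)² = (-135 - 2*I*√5)²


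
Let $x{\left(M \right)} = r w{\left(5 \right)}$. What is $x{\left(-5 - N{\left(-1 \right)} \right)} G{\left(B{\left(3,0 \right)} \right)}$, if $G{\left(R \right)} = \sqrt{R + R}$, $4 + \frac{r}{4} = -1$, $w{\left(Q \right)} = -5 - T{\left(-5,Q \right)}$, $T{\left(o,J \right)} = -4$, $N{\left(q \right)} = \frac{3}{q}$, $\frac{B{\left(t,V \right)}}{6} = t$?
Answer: $120$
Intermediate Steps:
$B{\left(t,V \right)} = 6 t$
$w{\left(Q \right)} = -1$ ($w{\left(Q \right)} = -5 - -4 = -5 + 4 = -1$)
$r = -20$ ($r = -16 + 4 \left(-1\right) = -16 - 4 = -20$)
$G{\left(R \right)} = \sqrt{2} \sqrt{R}$ ($G{\left(R \right)} = \sqrt{2 R} = \sqrt{2} \sqrt{R}$)
$x{\left(M \right)} = 20$ ($x{\left(M \right)} = \left(-20\right) \left(-1\right) = 20$)
$x{\left(-5 - N{\left(-1 \right)} \right)} G{\left(B{\left(3,0 \right)} \right)} = 20 \sqrt{2} \sqrt{6 \cdot 3} = 20 \sqrt{2} \sqrt{18} = 20 \sqrt{2} \cdot 3 \sqrt{2} = 20 \cdot 6 = 120$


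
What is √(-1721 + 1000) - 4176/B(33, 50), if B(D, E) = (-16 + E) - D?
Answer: -4176 + I*√721 ≈ -4176.0 + 26.851*I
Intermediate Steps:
B(D, E) = -16 + E - D
√(-1721 + 1000) - 4176/B(33, 50) = √(-1721 + 1000) - 4176/(-16 + 50 - 1*33) = √(-721) - 4176/(-16 + 50 - 33) = I*√721 - 4176/1 = I*√721 - 4176*1 = I*√721 - 4176 = -4176 + I*√721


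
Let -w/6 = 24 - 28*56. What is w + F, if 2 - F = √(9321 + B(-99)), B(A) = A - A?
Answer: 9266 - √9321 ≈ 9169.5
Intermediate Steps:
B(A) = 0
w = 9264 (w = -6*(24 - 28*56) = -6*(24 - 1568) = -6*(-1544) = 9264)
F = 2 - √9321 (F = 2 - √(9321 + 0) = 2 - √9321 ≈ -94.545)
w + F = 9264 + (2 - √9321) = 9266 - √9321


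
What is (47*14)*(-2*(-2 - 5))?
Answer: 9212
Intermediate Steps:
(47*14)*(-2*(-2 - 5)) = 658*(-2*(-7)) = 658*14 = 9212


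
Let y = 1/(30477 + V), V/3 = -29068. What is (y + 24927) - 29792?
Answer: -275976856/56727 ≈ -4865.0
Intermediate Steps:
V = -87204 (V = 3*(-29068) = -87204)
y = -1/56727 (y = 1/(30477 - 87204) = 1/(-56727) = -1/56727 ≈ -1.7628e-5)
(y + 24927) - 29792 = (-1/56727 + 24927) - 29792 = 1414033928/56727 - 29792 = -275976856/56727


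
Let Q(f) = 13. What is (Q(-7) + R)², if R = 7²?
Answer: 3844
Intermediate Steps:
R = 49
(Q(-7) + R)² = (13 + 49)² = 62² = 3844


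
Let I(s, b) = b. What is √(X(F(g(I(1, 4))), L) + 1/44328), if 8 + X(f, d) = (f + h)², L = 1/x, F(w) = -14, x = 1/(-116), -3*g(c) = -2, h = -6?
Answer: √192567226314/22164 ≈ 19.799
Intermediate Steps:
g(c) = ⅔ (g(c) = -⅓*(-2) = ⅔)
x = -1/116 ≈ -0.0086207
L = -116 (L = 1/(-1/116) = -116)
X(f, d) = -8 + (-6 + f)² (X(f, d) = -8 + (f - 6)² = -8 + (-6 + f)²)
√(X(F(g(I(1, 4))), L) + 1/44328) = √((-8 + (-6 - 14)²) + 1/44328) = √((-8 + (-20)²) + 1/44328) = √((-8 + 400) + 1/44328) = √(392 + 1/44328) = √(17376577/44328) = √192567226314/22164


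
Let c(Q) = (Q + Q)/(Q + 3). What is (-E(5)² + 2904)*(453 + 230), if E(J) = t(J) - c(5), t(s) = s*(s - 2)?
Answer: 29668837/16 ≈ 1.8543e+6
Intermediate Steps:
t(s) = s*(-2 + s)
c(Q) = 2*Q/(3 + Q) (c(Q) = (2*Q)/(3 + Q) = 2*Q/(3 + Q))
E(J) = -5/4 + J*(-2 + J) (E(J) = J*(-2 + J) - 2*5/(3 + 5) = J*(-2 + J) - 2*5/8 = J*(-2 + J) - 1*5/4 = J*(-2 + J) - 5/4 = -5/4 + J*(-2 + J))
(-E(5)² + 2904)*(453 + 230) = (-(-5/4 + 5*(-2 + 5))² + 2904)*(453 + 230) = (-(-5/4 + 5*3)² + 2904)*683 = (-(-5/4 + 15)² + 2904)*683 = (-(55/4)² + 2904)*683 = (-1*3025/16 + 2904)*683 = (-3025/16 + 2904)*683 = (43439/16)*683 = 29668837/16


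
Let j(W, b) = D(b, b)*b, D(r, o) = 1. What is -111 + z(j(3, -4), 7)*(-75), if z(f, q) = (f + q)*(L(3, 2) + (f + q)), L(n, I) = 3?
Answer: -1461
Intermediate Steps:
j(W, b) = b (j(W, b) = 1*b = b)
z(f, q) = (f + q)*(3 + f + q) (z(f, q) = (f + q)*(3 + (f + q)) = (f + q)*(3 + f + q))
-111 + z(j(3, -4), 7)*(-75) = -111 + ((-4)² + 7² + 3*(-4) + 3*7 + 2*(-4)*7)*(-75) = -111 + (16 + 49 - 12 + 21 - 56)*(-75) = -111 + 18*(-75) = -111 - 1350 = -1461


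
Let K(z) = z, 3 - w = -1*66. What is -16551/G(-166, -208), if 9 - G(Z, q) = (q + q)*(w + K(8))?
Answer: -16551/32041 ≈ -0.51656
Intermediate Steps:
w = 69 (w = 3 - (-1)*66 = 3 - 1*(-66) = 3 + 66 = 69)
G(Z, q) = 9 - 154*q (G(Z, q) = 9 - (q + q)*(69 + 8) = 9 - 2*q*77 = 9 - 154*q)
-16551/G(-166, -208) = -16551/(9 - 154*(-208)) = -16551/(9 + 32032) = -16551/32041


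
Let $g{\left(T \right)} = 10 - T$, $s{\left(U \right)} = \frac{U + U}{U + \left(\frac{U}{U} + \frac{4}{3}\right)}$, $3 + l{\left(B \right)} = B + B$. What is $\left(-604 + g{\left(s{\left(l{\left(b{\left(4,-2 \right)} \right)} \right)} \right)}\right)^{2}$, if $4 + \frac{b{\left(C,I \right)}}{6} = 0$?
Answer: $\frac{1893555225}{5329} \approx 3.5533 \cdot 10^{5}$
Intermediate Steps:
$b{\left(C,I \right)} = -24$ ($b{\left(C,I \right)} = -24 + 6 \cdot 0 = -24 + 0 = -24$)
$l{\left(B \right)} = -3 + 2 B$ ($l{\left(B \right)} = -3 + \left(B + B\right) = -3 + 2 B$)
$s{\left(U \right)} = \frac{2 U}{\frac{7}{3} + U}$ ($s{\left(U \right)} = \frac{2 U}{U + \left(1 + 4 \cdot \frac{1}{3}\right)} = \frac{2 U}{U + \left(1 + \frac{4}{3}\right)} = \frac{2 U}{U + \frac{7}{3}} = \frac{2 U}{\frac{7}{3} + U}$)
$\left(-604 + g{\left(s{\left(l{\left(b{\left(4,-2 \right)} \right)} \right)} \right)}\right)^{2} = \left(-604 + \left(10 - \frac{6 \left(-3 + 2 \left(-24\right)\right)}{7 + 3 \left(-3 + 2 \left(-24\right)\right)}\right)\right)^{2} = \left(-604 + \left(10 - \frac{6 \left(-3 - 48\right)}{7 + 3 \left(-3 - 48\right)}\right)\right)^{2} = \left(-604 + \left(10 - 6 \left(-51\right) \frac{1}{7 + 3 \left(-51\right)}\right)\right)^{2} = \left(-604 + \left(10 - 6 \left(-51\right) \frac{1}{7 - 153}\right)\right)^{2} = \left(-604 + \left(10 - 6 \left(-51\right) \frac{1}{-146}\right)\right)^{2} = \left(-604 + \left(10 - 6 \left(-51\right) \left(- \frac{1}{146}\right)\right)\right)^{2} = \left(-604 + \left(10 - \frac{153}{73}\right)\right)^{2} = \left(-604 + \frac{577}{73}\right)^{2} = \left(- \frac{43515}{73}\right)^{2} = \frac{1893555225}{5329}$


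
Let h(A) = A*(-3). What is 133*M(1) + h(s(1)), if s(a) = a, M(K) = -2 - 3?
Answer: -668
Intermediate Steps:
M(K) = -5
h(A) = -3*A
133*M(1) + h(s(1)) = 133*(-5) - 3*1 = -665 - 3 = -668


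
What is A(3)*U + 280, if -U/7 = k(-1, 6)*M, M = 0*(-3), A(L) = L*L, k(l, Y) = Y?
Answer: 280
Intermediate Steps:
A(L) = L**2
M = 0
U = 0 (U = -42*0 = -7*0 = 0)
A(3)*U + 280 = 3**2*0 + 280 = 9*0 + 280 = 0 + 280 = 280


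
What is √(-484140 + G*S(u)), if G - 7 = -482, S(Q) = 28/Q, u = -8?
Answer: I*√1929910/2 ≈ 694.61*I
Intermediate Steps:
G = -475 (G = 7 - 482 = -475)
√(-484140 + G*S(u)) = √(-484140 - 13300/(-8)) = √(-484140 - 13300*(-1)/8) = √(-484140 - 475*(-7/2)) = √(-484140 + 3325/2) = √(-964955/2) = I*√1929910/2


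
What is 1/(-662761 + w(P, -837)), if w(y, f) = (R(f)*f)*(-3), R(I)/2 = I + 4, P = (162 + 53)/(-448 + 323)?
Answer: -1/4846087 ≈ -2.0635e-7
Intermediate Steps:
P = -43/25 (P = 215/(-125) = 215*(-1/125) = -43/25 ≈ -1.7200)
R(I) = 8 + 2*I (R(I) = 2*(I + 4) = 2*(4 + I) = 8 + 2*I)
w(y, f) = -3*f*(8 + 2*f) (w(y, f) = ((8 + 2*f)*f)*(-3) = (f*(8 + 2*f))*(-3) = -3*f*(8 + 2*f))
1/(-662761 + w(P, -837)) = 1/(-662761 - 6*(-837)*(4 - 837)) = 1/(-662761 - 6*(-837)*(-833)) = 1/(-662761 - 4183326) = 1/(-4846087) = -1/4846087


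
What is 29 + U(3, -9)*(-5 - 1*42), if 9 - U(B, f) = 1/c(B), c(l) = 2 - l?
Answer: -441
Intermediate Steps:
U(B, f) = 9 - 1/(2 - B)
29 + U(3, -9)*(-5 - 1*42) = 29 + ((-17 + 9*3)/(-2 + 3))*(-5 - 1*42) = 29 + ((-17 + 27)/1)*(-5 - 42) = 29 + (1*10)*(-47) = 29 + 10*(-47) = 29 - 470 = -441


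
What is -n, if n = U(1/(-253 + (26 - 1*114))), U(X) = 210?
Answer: -210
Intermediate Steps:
n = 210
-n = -1*210 = -210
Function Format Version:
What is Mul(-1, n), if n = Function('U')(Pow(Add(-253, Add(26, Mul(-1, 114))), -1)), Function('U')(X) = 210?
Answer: -210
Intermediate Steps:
n = 210
Mul(-1, n) = Mul(-1, 210) = -210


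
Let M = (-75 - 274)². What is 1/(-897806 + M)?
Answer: -1/776005 ≈ -1.2887e-6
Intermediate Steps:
M = 121801 (M = (-349)² = 121801)
1/(-897806 + M) = 1/(-897806 + 121801) = 1/(-776005) = -1/776005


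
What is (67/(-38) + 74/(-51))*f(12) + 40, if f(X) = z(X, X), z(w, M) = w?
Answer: 462/323 ≈ 1.4303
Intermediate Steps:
f(X) = X
(67/(-38) + 74/(-51))*f(12) + 40 = (67/(-38) + 74/(-51))*12 + 40 = (67*(-1/38) + 74*(-1/51))*12 + 40 = (-67/38 - 74/51)*12 + 40 = -6229/1938*12 + 40 = -12458/323 + 40 = 462/323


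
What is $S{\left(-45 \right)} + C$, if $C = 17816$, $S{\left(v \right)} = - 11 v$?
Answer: $18311$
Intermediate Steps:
$S{\left(-45 \right)} + C = \left(-11\right) \left(-45\right) + 17816 = 495 + 17816 = 18311$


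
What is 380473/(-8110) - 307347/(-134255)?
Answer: -9717563689/217761610 ≈ -44.625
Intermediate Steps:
380473/(-8110) - 307347/(-134255) = 380473*(-1/8110) - 307347*(-1/134255) = -380473/8110 + 307347/134255 = -9717563689/217761610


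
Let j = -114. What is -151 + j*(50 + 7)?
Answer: -6649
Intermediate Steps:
-151 + j*(50 + 7) = -151 - 114*(50 + 7) = -151 - 114*57 = -151 - 6498 = -6649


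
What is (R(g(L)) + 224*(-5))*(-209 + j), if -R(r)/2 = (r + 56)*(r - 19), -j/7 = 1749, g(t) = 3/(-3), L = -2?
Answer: -13448160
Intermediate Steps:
g(t) = -1 (g(t) = 3*(-⅓) = -1)
j = -12243 (j = -7*1749 = -12243)
R(r) = -2*(-19 + r)*(56 + r) (R(r) = -2*(r + 56)*(r - 19) = -2*(56 + r)*(-19 + r) = -2*(-19 + r)*(56 + r))
(R(g(L)) + 224*(-5))*(-209 + j) = ((2128 - 74*(-1) - 2*(-1)²) + 224*(-5))*(-209 - 12243) = ((2128 + 74 - 2*1) - 1120)*(-12452) = ((2128 + 74 - 2) - 1120)*(-12452) = (2200 - 1120)*(-12452) = 1080*(-12452) = -13448160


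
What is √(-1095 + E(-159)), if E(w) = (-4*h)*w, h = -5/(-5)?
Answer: 3*I*√51 ≈ 21.424*I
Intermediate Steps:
h = 1 (h = -5*(-1)/5 = -1*(-1) = 1)
E(w) = -4*w (E(w) = (-4*1)*w = -4*w)
√(-1095 + E(-159)) = √(-1095 - 4*(-159)) = √(-1095 + 636) = √(-459) = 3*I*√51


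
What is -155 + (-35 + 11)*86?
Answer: -2219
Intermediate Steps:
-155 + (-35 + 11)*86 = -155 - 24*86 = -155 - 2064 = -2219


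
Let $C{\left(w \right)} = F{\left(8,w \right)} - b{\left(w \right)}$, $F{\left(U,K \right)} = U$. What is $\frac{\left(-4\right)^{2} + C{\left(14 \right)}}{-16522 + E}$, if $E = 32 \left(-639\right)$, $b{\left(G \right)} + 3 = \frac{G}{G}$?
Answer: $- \frac{13}{18485} \approx -0.00070327$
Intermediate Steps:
$b{\left(G \right)} = -2$ ($b{\left(G \right)} = -3 + \frac{G}{G} = -3 + 1 = -2$)
$C{\left(w \right)} = 10$ ($C{\left(w \right)} = 8 - -2 = 8 + 2 = 10$)
$E = -20448$
$\frac{\left(-4\right)^{2} + C{\left(14 \right)}}{-16522 + E} = \frac{\left(-4\right)^{2} + 10}{-16522 - 20448} = \frac{16 + 10}{-36970} = 26 \left(- \frac{1}{36970}\right) = - \frac{13}{18485}$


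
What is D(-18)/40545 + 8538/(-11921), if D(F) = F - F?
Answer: -8538/11921 ≈ -0.71622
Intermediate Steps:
D(F) = 0
D(-18)/40545 + 8538/(-11921) = 0/40545 + 8538/(-11921) = 0*(1/40545) + 8538*(-1/11921) = 0 - 8538/11921 = -8538/11921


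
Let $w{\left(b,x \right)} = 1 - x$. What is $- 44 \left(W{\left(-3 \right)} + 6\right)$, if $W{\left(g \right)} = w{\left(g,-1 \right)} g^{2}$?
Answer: $-1056$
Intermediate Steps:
$W{\left(g \right)} = 2 g^{2}$ ($W{\left(g \right)} = \left(1 - -1\right) g^{2} = \left(1 + 1\right) g^{2} = 2 g^{2}$)
$- 44 \left(W{\left(-3 \right)} + 6\right) = - 44 \left(2 \left(-3\right)^{2} + 6\right) = - 44 \left(2 \cdot 9 + 6\right) = - 44 \left(18 + 6\right) = \left(-44\right) 24 = -1056$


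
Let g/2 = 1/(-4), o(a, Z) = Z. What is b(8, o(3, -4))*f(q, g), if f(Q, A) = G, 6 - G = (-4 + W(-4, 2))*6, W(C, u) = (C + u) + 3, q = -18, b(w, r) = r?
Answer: -96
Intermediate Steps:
g = -½ (g = 2/(-4) = 2*(-¼) = -½ ≈ -0.50000)
W(C, u) = 3 + C + u
G = 24 (G = 6 - (-4 + (3 - 4 + 2))*6 = 6 - (-4 + 1)*6 = 6 - (-3)*6 = 6 - 1*(-18) = 6 + 18 = 24)
f(Q, A) = 24
b(8, o(3, -4))*f(q, g) = -4*24 = -96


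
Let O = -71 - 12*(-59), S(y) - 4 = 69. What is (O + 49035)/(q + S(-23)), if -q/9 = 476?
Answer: -49672/4211 ≈ -11.796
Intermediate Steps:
q = -4284 (q = -9*476 = -4284)
S(y) = 73 (S(y) = 4 + 69 = 73)
O = 637 (O = -71 + 708 = 637)
(O + 49035)/(q + S(-23)) = (637 + 49035)/(-4284 + 73) = 49672/(-4211) = 49672*(-1/4211) = -49672/4211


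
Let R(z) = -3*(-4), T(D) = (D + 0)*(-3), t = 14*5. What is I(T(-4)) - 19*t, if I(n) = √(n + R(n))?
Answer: -1330 + 2*√6 ≈ -1325.1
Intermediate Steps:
t = 70
T(D) = -3*D (T(D) = D*(-3) = -3*D)
R(z) = 12
I(n) = √(12 + n) (I(n) = √(n + 12) = √(12 + n))
I(T(-4)) - 19*t = √(12 - 3*(-4)) - 19*70 = √(12 + 12) - 1330 = √24 - 1330 = 2*√6 - 1330 = -1330 + 2*√6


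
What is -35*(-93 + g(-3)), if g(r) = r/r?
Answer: 3220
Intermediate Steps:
g(r) = 1
-35*(-93 + g(-3)) = -35*(-93 + 1) = -35*(-92) = 3220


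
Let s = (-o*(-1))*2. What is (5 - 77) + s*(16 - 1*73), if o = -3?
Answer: 270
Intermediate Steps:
s = -6 (s = (-1*(-3)*(-1))*2 = (3*(-1))*2 = -3*2 = -6)
(5 - 77) + s*(16 - 1*73) = (5 - 77) - 6*(16 - 1*73) = -72 - 6*(16 - 73) = -72 - 6*(-57) = -72 + 342 = 270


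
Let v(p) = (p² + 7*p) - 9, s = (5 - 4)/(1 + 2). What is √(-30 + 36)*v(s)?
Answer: -59*√6/9 ≈ -16.058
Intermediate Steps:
s = ⅓ (s = 1/3 = 1*(⅓) = ⅓ ≈ 0.33333)
v(p) = -9 + p² + 7*p
√(-30 + 36)*v(s) = √(-30 + 36)*(-9 + (⅓)² + 7*(⅓)) = √6*(-9 + ⅑ + 7/3) = √6*(-59/9) = -59*√6/9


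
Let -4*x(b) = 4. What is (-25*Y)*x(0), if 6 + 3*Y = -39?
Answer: -375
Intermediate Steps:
Y = -15 (Y = -2 + (1/3)*(-39) = -2 - 13 = -15)
x(b) = -1 (x(b) = -1/4*4 = -1)
(-25*Y)*x(0) = -25*(-15)*(-1) = 375*(-1) = -375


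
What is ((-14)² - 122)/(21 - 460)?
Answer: -74/439 ≈ -0.16856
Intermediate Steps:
((-14)² - 122)/(21 - 460) = (196 - 122)/(-439) = 74*(-1/439) = -74/439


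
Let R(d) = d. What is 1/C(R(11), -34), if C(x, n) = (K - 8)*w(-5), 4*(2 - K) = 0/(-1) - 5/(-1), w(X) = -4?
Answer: 1/29 ≈ 0.034483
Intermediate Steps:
K = ¾ (K = 2 - (0/(-1) - 5/(-1))/4 = 2 - (0*(-1) - 5*(-1))/4 = 2 - (0 + 5)/4 = 2 - ¼*5 = 2 - 5/4 = ¾ ≈ 0.75000)
C(x, n) = 29 (C(x, n) = (¾ - 8)*(-4) = -29/4*(-4) = 29)
1/C(R(11), -34) = 1/29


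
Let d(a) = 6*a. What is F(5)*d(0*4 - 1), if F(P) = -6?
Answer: 36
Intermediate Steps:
F(5)*d(0*4 - 1) = -36*(0*4 - 1) = -36*(0 - 1) = -36*(-1) = -6*(-6) = 36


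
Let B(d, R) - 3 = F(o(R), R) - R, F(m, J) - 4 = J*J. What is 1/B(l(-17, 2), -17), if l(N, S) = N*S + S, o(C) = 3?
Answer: 1/313 ≈ 0.0031949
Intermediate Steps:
l(N, S) = S + N*S
F(m, J) = 4 + J² (F(m, J) = 4 + J*J = 4 + J²)
B(d, R) = 7 + R² - R (B(d, R) = 3 + ((4 + R²) - R) = 3 + (4 + R² - R) = 7 + R² - R)
1/B(l(-17, 2), -17) = 1/(7 + (-17)² - 1*(-17)) = 1/(7 + 289 + 17) = 1/313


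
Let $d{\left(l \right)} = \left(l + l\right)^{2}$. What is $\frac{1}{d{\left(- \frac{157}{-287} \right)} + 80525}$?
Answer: $\frac{82369}{6632862321} \approx 1.2418 \cdot 10^{-5}$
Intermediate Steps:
$d{\left(l \right)} = 4 l^{2}$ ($d{\left(l \right)} = \left(2 l\right)^{2} = 4 l^{2}$)
$\frac{1}{d{\left(- \frac{157}{-287} \right)} + 80525} = \frac{1}{4 \left(- \frac{157}{-287}\right)^{2} + 80525} = \frac{1}{4 \left(\left(-157\right) \left(- \frac{1}{287}\right)\right)^{2} + 80525} = \frac{1}{4 \left(\frac{157}{287}\right)^{2} + 80525} = \frac{1}{4 \cdot \frac{24649}{82369} + 80525} = \frac{1}{\frac{98596}{82369} + 80525} = \frac{1}{\frac{6632862321}{82369}} = \frac{82369}{6632862321}$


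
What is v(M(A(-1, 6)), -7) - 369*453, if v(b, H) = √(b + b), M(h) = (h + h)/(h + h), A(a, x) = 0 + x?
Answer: -167157 + √2 ≈ -1.6716e+5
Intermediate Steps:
A(a, x) = x
M(h) = 1 (M(h) = (2*h)/((2*h)) = (2*h)*(1/(2*h)) = 1)
v(b, H) = √2*√b (v(b, H) = √(2*b) = √2*√b)
v(M(A(-1, 6)), -7) - 369*453 = √2*√1 - 369*453 = √2*1 - 167157 = √2 - 167157 = -167157 + √2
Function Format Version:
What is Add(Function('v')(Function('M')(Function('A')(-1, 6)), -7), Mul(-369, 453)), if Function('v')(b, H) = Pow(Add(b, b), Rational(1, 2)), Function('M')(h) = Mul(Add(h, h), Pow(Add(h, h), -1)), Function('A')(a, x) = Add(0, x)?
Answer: Add(-167157, Pow(2, Rational(1, 2))) ≈ -1.6716e+5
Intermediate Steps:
Function('A')(a, x) = x
Function('M')(h) = 1 (Function('M')(h) = Mul(Mul(2, h), Pow(Mul(2, h), -1)) = Mul(Mul(2, h), Mul(Rational(1, 2), Pow(h, -1))) = 1)
Function('v')(b, H) = Mul(Pow(2, Rational(1, 2)), Pow(b, Rational(1, 2))) (Function('v')(b, H) = Pow(Mul(2, b), Rational(1, 2)) = Mul(Pow(2, Rational(1, 2)), Pow(b, Rational(1, 2))))
Add(Function('v')(Function('M')(Function('A')(-1, 6)), -7), Mul(-369, 453)) = Add(Mul(Pow(2, Rational(1, 2)), Pow(1, Rational(1, 2))), Mul(-369, 453)) = Add(Mul(Pow(2, Rational(1, 2)), 1), -167157) = Add(Pow(2, Rational(1, 2)), -167157) = Add(-167157, Pow(2, Rational(1, 2)))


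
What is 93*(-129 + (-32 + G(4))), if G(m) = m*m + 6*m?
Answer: -11253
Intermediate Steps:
G(m) = m**2 + 6*m
93*(-129 + (-32 + G(4))) = 93*(-129 + (-32 + 4*(6 + 4))) = 93*(-129 + (-32 + 4*10)) = 93*(-129 + (-32 + 40)) = 93*(-129 + 8) = 93*(-121) = -11253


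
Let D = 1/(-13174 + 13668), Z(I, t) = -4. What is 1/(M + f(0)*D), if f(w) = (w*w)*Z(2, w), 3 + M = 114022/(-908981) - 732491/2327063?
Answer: -2115256052803/7276924937466 ≈ -0.29068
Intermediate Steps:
M = -7276924937466/2115256052803 (M = -3 + (114022/(-908981) - 732491/2327063) = -3 + (114022*(-1/908981) - 732491*1/2327063) = -3 + (-114022/908981 - 732491/2327063) = -3 - 931156779057/2115256052803 = -7276924937466/2115256052803 ≈ -3.4402)
f(w) = -4*w² (f(w) = (w*w)*(-4) = w²*(-4) = -4*w²)
D = 1/494 ≈ 0.0020243
1/(M + f(0)*D) = 1/(-7276924937466/2115256052803 - 4*0²*(1/494)) = 1/(-7276924937466/2115256052803 - 4*0*(1/494)) = 1/(-7276924937466/2115256052803 + 0*(1/494)) = 1/(-7276924937466/2115256052803 + 0) = 1/(-7276924937466/2115256052803) = -2115256052803/7276924937466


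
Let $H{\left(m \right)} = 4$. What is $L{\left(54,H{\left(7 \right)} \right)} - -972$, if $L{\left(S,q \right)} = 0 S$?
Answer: $972$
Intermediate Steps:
$L{\left(S,q \right)} = 0$
$L{\left(54,H{\left(7 \right)} \right)} - -972 = 0 - -972 = 0 + 972 = 972$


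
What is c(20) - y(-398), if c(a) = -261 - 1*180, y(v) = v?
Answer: -43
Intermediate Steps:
c(a) = -441 (c(a) = -261 - 180 = -441)
c(20) - y(-398) = -441 - 1*(-398) = -441 + 398 = -43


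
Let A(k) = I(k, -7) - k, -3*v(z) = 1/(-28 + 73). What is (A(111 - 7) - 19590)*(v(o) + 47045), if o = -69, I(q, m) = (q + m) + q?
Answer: -123801485482/135 ≈ -9.1705e+8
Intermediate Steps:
I(q, m) = m + 2*q (I(q, m) = (m + q) + q = m + 2*q)
v(z) = -1/135 (v(z) = -1/(3*(-28 + 73)) = -⅓/45 = -⅓*1/45 = -1/135)
A(k) = -7 + k (A(k) = (-7 + 2*k) - k = -7 + k)
(A(111 - 7) - 19590)*(v(o) + 47045) = ((-7 + (111 - 7)) - 19590)*(-1/135 + 47045) = ((-7 + 104) - 19590)*(6351074/135) = (97 - 19590)*(6351074/135) = -19493*6351074/135 = -123801485482/135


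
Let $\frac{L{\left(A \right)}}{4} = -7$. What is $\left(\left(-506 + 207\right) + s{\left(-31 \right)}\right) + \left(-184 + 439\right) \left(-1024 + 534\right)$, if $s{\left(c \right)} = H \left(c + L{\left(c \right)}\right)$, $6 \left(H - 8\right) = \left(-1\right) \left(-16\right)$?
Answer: $- \frac{377635}{3} \approx -1.2588 \cdot 10^{5}$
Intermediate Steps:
$L{\left(A \right)} = -28$ ($L{\left(A \right)} = 4 \left(-7\right) = -28$)
$H = \frac{32}{3}$ ($H = 8 + \frac{\left(-1\right) \left(-16\right)}{6} = 8 + \frac{1}{6} \cdot 16 = 8 + \frac{8}{3} = \frac{32}{3} \approx 10.667$)
$s{\left(c \right)} = - \frac{896}{3} + \frac{32 c}{3}$ ($s{\left(c \right)} = \frac{32 \left(c - 28\right)}{3} = \frac{32 \left(-28 + c\right)}{3} = - \frac{896}{3} + \frac{32 c}{3}$)
$\left(\left(-506 + 207\right) + s{\left(-31 \right)}\right) + \left(-184 + 439\right) \left(-1024 + 534\right) = \left(\left(-506 + 207\right) + \left(- \frac{896}{3} + \frac{32}{3} \left(-31\right)\right)\right) + \left(-184 + 439\right) \left(-1024 + 534\right) = \left(-299 - \frac{1888}{3}\right) + 255 \left(-490\right) = \left(-299 - \frac{1888}{3}\right) - 124950 = - \frac{2785}{3} - 124950 = - \frac{377635}{3}$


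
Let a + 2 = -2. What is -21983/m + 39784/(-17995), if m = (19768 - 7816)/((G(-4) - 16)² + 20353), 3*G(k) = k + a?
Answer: -73706737113917/1935686160 ≈ -38078.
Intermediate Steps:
a = -4 (a = -2 - 2 = -4)
G(k) = -4/3 + k/3 (G(k) = (k - 4)/3 = (-4 + k)/3 = -4/3 + k/3)
m = 107568/186313 (m = (19768 - 7816)/(((-4/3 + (⅓)*(-4)) - 16)² + 20353) = 11952/(((-4/3 - 4/3) - 16)² + 20353) = 11952/((-8/3 - 16)² + 20353) = 11952/((-56/3)² + 20353) = 11952/(3136/9 + 20353) = 11952/(186313/9) = 11952*(9/186313) = 107568/186313 ≈ 0.57735)
-21983/m + 39784/(-17995) = -21983/107568/186313 + 39784/(-17995) = -21983*186313/107568 + 39784*(-1/17995) = -4095718679/107568 - 39784/17995 = -73706737113917/1935686160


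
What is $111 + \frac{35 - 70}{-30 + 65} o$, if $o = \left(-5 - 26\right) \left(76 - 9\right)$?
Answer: $2188$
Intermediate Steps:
$o = -2077$ ($o = \left(-31\right) 67 = -2077$)
$111 + \frac{35 - 70}{-30 + 65} o = 111 + \frac{35 - 70}{-30 + 65} \left(-2077\right) = 111 + - \frac{35}{35} \left(-2077\right) = 111 + \left(-35\right) \frac{1}{35} \left(-2077\right) = 111 - -2077 = 111 + 2077 = 2188$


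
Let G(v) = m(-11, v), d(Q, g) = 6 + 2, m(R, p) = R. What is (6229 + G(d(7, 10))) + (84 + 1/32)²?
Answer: 13597953/1024 ≈ 13279.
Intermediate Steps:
d(Q, g) = 8
G(v) = -11
(6229 + G(d(7, 10))) + (84 + 1/32)² = (6229 - 11) + (84 + 1/32)² = 6218 + (84 + 1/32)² = 6218 + (2689/32)² = 6218 + 7230721/1024 = 13597953/1024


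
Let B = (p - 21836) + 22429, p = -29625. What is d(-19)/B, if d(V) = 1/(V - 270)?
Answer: 1/8390248 ≈ 1.1919e-7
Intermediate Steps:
d(V) = 1/(-270 + V)
B = -29032 (B = (-29625 - 21836) + 22429 = -51461 + 22429 = -29032)
d(-19)/B = 1/(-270 - 19*(-29032)) = -1/29032/(-289) = -1/289*(-1/29032) = 1/8390248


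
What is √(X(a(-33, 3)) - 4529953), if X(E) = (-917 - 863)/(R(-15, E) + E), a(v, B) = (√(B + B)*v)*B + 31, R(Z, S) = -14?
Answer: √(77010981 - 448465347*√6)/√(-17 + 99*√6) ≈ 2128.4*I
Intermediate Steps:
a(v, B) = 31 + v*√2*B^(3/2) (a(v, B) = (√(2*B)*v)*B + 31 = ((√2*√B)*v)*B + 31 = (v*√2*√B)*B + 31 = v*√2*B^(3/2) + 31 = 31 + v*√2*B^(3/2))
X(E) = -1780/(-14 + E) (X(E) = (-917 - 863)/(-14 + E) = -1780/(-14 + E))
√(X(a(-33, 3)) - 4529953) = √(-1780/(-14 + (31 - 33*√2*3^(3/2))) - 4529953) = √(-1780/(-14 + (31 - 33*√2*3*√3)) - 4529953) = √(-1780/(-14 + (31 - 99*√6)) - 4529953) = √(-1780/(17 - 99*√6) - 4529953) = √(-4529953 - 1780/(17 - 99*√6))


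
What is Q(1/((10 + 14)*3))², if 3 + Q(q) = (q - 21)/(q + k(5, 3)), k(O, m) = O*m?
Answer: 22600516/1168561 ≈ 19.340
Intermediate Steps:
Q(q) = -3 + (-21 + q)/(15 + q) (Q(q) = -3 + (q - 21)/(q + 5*3) = -3 + (-21 + q)/(q + 15) = -3 + (-21 + q)/(15 + q))
Q(1/((10 + 14)*3))² = (2*(-33 - 1/((10 + 14)*3))/(15 + 1/((10 + 14)*3)))² = (2*(-33 - 1/(24*3))/(15 + (⅓)/24))² = (2*(-33 - 1/(24*3))/(15 + (1/24)*(⅓)))² = (2*(-33 - 1*1/72)/(15 + 1/72))² = (2*(-33 - 1/72)/(1081/72))² = (2*(72/1081)*(-2377/72))² = (-4754/1081)² = 22600516/1168561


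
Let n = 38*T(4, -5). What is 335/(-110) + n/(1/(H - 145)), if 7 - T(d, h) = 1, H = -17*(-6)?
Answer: -215755/22 ≈ -9807.0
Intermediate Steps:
H = 102
T(d, h) = 6 (T(d, h) = 7 - 1*1 = 7 - 1 = 6)
n = 228 (n = 38*6 = 228)
335/(-110) + n/(1/(H - 145)) = 335/(-110) + 228/(1/(102 - 145)) = 335*(-1/110) + 228/(1/(-43)) = -67/22 + 228/(-1/43) = -67/22 + 228*(-43) = -67/22 - 9804 = -215755/22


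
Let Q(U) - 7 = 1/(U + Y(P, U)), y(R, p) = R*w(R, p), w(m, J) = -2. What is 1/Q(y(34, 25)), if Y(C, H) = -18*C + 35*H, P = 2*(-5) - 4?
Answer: 2196/15371 ≈ 0.14287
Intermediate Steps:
P = -14 (P = -10 - 4 = -14)
y(R, p) = -2*R (y(R, p) = R*(-2) = -2*R)
Q(U) = 7 + 1/(252 + 36*U) (Q(U) = 7 + 1/(U + (-18*(-14) + 35*U)) = 7 + 1/(U + (252 + 35*U)) = 7 + 1/(252 + 36*U))
1/Q(y(34, 25)) = 1/((1765 + 252*(-2*34))/(36*(7 - 2*34))) = 1/((1765 + 252*(-68))/(36*(7 - 68))) = 1/((1/36)*(1765 - 17136)/(-61)) = 1/((1/36)*(-1/61)*(-15371)) = 1/(15371/2196) = 2196/15371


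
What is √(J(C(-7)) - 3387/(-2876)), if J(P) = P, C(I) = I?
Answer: I*√12039655/1438 ≈ 2.4129*I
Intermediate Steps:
√(J(C(-7)) - 3387/(-2876)) = √(-7 - 3387/(-2876)) = √(-7 - 3387*(-1/2876)) = √(-7 + 3387/2876) = √(-16745/2876) = I*√12039655/1438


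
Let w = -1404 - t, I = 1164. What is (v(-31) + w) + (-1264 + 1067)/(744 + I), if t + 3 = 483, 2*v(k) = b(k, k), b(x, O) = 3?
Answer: -3592007/1908 ≈ -1882.6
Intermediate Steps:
v(k) = 3/2 (v(k) = (½)*3 = 3/2)
t = 480 (t = -3 + 483 = 480)
w = -1884 (w = -1404 - 1*480 = -1404 - 480 = -1884)
(v(-31) + w) + (-1264 + 1067)/(744 + I) = (3/2 - 1884) + (-1264 + 1067)/(744 + 1164) = -3765/2 - 197/1908 = -3592007/1908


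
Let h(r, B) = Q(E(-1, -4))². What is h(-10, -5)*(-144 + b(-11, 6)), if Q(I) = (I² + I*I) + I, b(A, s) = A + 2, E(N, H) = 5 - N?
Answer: -930852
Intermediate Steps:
b(A, s) = 2 + A
Q(I) = I + 2*I² (Q(I) = (I² + I²) + I = 2*I² + I = I + 2*I²)
h(r, B) = 6084 (h(r, B) = ((5 - 1*(-1))*(1 + 2*(5 - 1*(-1))))² = ((5 + 1)*(1 + 2*(5 + 1)))² = (6*(1 + 2*6))² = (6*(1 + 12))² = (6*13)² = 78² = 6084)
h(-10, -5)*(-144 + b(-11, 6)) = 6084*(-144 + (2 - 11)) = 6084*(-144 - 9) = 6084*(-153) = -930852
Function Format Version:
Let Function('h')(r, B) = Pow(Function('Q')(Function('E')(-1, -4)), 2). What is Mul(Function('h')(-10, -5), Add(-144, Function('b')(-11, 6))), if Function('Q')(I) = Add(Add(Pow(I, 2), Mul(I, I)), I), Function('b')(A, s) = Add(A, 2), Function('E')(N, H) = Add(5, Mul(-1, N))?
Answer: -930852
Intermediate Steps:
Function('b')(A, s) = Add(2, A)
Function('Q')(I) = Add(I, Mul(2, Pow(I, 2))) (Function('Q')(I) = Add(Add(Pow(I, 2), Pow(I, 2)), I) = Add(Mul(2, Pow(I, 2)), I) = Add(I, Mul(2, Pow(I, 2))))
Function('h')(r, B) = 6084 (Function('h')(r, B) = Pow(Mul(Add(5, Mul(-1, -1)), Add(1, Mul(2, Add(5, Mul(-1, -1))))), 2) = Pow(Mul(Add(5, 1), Add(1, Mul(2, Add(5, 1)))), 2) = Pow(Mul(6, Add(1, Mul(2, 6))), 2) = Pow(Mul(6, Add(1, 12)), 2) = Pow(Mul(6, 13), 2) = Pow(78, 2) = 6084)
Mul(Function('h')(-10, -5), Add(-144, Function('b')(-11, 6))) = Mul(6084, Add(-144, Add(2, -11))) = Mul(6084, Add(-144, -9)) = Mul(6084, -153) = -930852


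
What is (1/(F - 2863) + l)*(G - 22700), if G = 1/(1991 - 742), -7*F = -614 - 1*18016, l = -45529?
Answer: 1821392118138374/1762339 ≈ 1.0335e+9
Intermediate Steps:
F = 18630/7 (F = -(-614 - 1*18016)/7 = -(-614 - 18016)/7 = -⅐*(-18630) = 18630/7 ≈ 2661.4)
G = 1/1249 ≈ 0.00080064
(1/(F - 2863) + l)*(G - 22700) = (1/(18630/7 - 2863) - 45529)*(1/1249 - 22700) = (1/(-1411/7) - 45529)*(-28352299/1249) = (-7/1411 - 45529)*(-28352299/1249) = -64241426/1411*(-28352299/1249) = 1821392118138374/1762339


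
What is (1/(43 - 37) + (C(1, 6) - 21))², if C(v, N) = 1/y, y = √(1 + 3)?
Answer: 3721/9 ≈ 413.44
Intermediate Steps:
y = 2 (y = √4 = 2)
C(v, N) = ½ (C(v, N) = 1/2 = ½)
(1/(43 - 37) + (C(1, 6) - 21))² = (1/(43 - 37) + (½ - 21))² = (1/6 - 41/2)² = (⅙ - 41/2)² = (-61/3)² = 3721/9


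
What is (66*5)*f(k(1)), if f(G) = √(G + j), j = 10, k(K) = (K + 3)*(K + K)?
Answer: 990*√2 ≈ 1400.1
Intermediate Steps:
k(K) = 2*K*(3 + K) (k(K) = (3 + K)*(2*K) = 2*K*(3 + K))
f(G) = √(10 + G) (f(G) = √(G + 10) = √(10 + G))
(66*5)*f(k(1)) = (66*5)*√(10 + 2*1*(3 + 1)) = 330*√(10 + 2*1*4) = 330*√(10 + 8) = 330*√18 = 330*(3*√2) = 990*√2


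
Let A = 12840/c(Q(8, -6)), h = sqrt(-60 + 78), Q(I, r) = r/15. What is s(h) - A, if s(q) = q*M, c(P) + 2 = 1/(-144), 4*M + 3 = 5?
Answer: 1848960/289 + 3*sqrt(2)/2 ≈ 6399.9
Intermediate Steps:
M = 1/2 (M = -3/4 + (1/4)*5 = -3/4 + 5/4 = 1/2 ≈ 0.50000)
Q(I, r) = r/15 (Q(I, r) = r*(1/15) = r/15)
c(P) = -289/144 (c(P) = -2 + 1/(-144) = -2 - 1/144 = -289/144)
h = 3*sqrt(2) (h = sqrt(18) = 3*sqrt(2) ≈ 4.2426)
s(q) = q/2 (s(q) = q*(1/2) = q/2)
A = -1848960/289 (A = 12840/(-289/144) = 12840*(-144/289) = -1848960/289 ≈ -6397.8)
s(h) - A = (3*sqrt(2))/2 - 1*(-1848960/289) = 3*sqrt(2)/2 + 1848960/289 = 1848960/289 + 3*sqrt(2)/2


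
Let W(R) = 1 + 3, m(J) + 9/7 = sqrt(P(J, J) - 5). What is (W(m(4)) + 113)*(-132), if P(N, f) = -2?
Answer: -15444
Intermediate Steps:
m(J) = -9/7 + I*sqrt(7) (m(J) = -9/7 + sqrt(-2 - 5) = -9/7 + sqrt(-7) = -9/7 + I*sqrt(7))
W(R) = 4
(W(m(4)) + 113)*(-132) = (4 + 113)*(-132) = 117*(-132) = -15444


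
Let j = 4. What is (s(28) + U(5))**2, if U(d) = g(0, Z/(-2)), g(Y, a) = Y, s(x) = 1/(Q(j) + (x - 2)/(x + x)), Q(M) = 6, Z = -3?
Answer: 784/32761 ≈ 0.023931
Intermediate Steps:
s(x) = 1/(6 + (-2 + x)/(2*x)) (s(x) = 1/(6 + (x - 2)/(x + x)) = 1/(6 + (-2 + x)/((2*x))) = 1/(6 + (-2 + x)*(1/(2*x))) = 1/(6 + (-2 + x)/(2*x)))
U(d) = 0
(s(28) + U(5))**2 = (2*28/(-2 + 13*28) + 0)**2 = (2*28/(-2 + 364) + 0)**2 = (2*28/362 + 0)**2 = (2*28*(1/362) + 0)**2 = (28/181 + 0)**2 = (28/181)**2 = 784/32761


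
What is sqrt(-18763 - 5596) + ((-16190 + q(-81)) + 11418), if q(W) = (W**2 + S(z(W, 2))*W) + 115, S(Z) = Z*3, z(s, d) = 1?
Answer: 1661 + I*sqrt(24359) ≈ 1661.0 + 156.07*I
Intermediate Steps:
S(Z) = 3*Z
q(W) = 115 + W**2 + 3*W (q(W) = (W**2 + (3*1)*W) + 115 = (W**2 + 3*W) + 115 = 115 + W**2 + 3*W)
sqrt(-18763 - 5596) + ((-16190 + q(-81)) + 11418) = sqrt(-18763 - 5596) + ((-16190 + (115 + (-81)**2 + 3*(-81))) + 11418) = sqrt(-24359) + ((-16190 + (115 + 6561 - 243)) + 11418) = I*sqrt(24359) + ((-16190 + 6433) + 11418) = I*sqrt(24359) + (-9757 + 11418) = I*sqrt(24359) + 1661 = 1661 + I*sqrt(24359)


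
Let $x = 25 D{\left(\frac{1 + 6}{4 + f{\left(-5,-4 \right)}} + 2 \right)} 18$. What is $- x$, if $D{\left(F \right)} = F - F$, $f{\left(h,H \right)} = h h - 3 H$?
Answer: $0$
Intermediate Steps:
$f{\left(h,H \right)} = h^{2} - 3 H$
$D{\left(F \right)} = 0$
$x = 0$ ($x = 25 \cdot 0 \cdot 18 = 0 \cdot 18 = 0$)
$- x = \left(-1\right) 0 = 0$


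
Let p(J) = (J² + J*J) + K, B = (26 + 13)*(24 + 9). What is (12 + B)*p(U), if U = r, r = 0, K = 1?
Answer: 1299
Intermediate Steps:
U = 0
B = 1287 (B = 39*33 = 1287)
p(J) = 1 + 2*J² (p(J) = (J² + J*J) + 1 = (J² + J²) + 1 = 2*J² + 1 = 1 + 2*J²)
(12 + B)*p(U) = (12 + 1287)*(1 + 2*0²) = 1299*(1 + 2*0) = 1299*(1 + 0) = 1299*1 = 1299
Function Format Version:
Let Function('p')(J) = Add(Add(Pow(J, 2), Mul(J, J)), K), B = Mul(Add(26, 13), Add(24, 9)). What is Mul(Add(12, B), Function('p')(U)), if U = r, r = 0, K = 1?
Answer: 1299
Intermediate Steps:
U = 0
B = 1287 (B = Mul(39, 33) = 1287)
Function('p')(J) = Add(1, Mul(2, Pow(J, 2))) (Function('p')(J) = Add(Add(Pow(J, 2), Mul(J, J)), 1) = Add(Add(Pow(J, 2), Pow(J, 2)), 1) = Add(Mul(2, Pow(J, 2)), 1) = Add(1, Mul(2, Pow(J, 2))))
Mul(Add(12, B), Function('p')(U)) = Mul(Add(12, 1287), Add(1, Mul(2, Pow(0, 2)))) = Mul(1299, Add(1, Mul(2, 0))) = Mul(1299, Add(1, 0)) = Mul(1299, 1) = 1299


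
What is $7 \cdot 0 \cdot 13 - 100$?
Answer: $-100$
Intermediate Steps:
$7 \cdot 0 \cdot 13 - 100 = 0 \cdot 13 - 100 = 0 - 100 = -100$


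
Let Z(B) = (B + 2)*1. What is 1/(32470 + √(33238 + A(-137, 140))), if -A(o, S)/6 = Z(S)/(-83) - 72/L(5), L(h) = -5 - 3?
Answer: 1347505/43752109788 - √57168823/43752109788 ≈ 3.0626e-5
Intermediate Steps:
L(h) = -8
Z(B) = 2 + B (Z(B) = (2 + B)*1 = 2 + B)
A(o, S) = -4470/83 + 6*S/83 (A(o, S) = -6*((2 + S)/(-83) - 72/(-8)) = -6*((2 + S)*(-1/83) - 72*(-⅛)) = -6*((-2/83 - S/83) + 9) = -6*(745/83 - S/83) = -4470/83 + 6*S/83)
1/(32470 + √(33238 + A(-137, 140))) = 1/(32470 + √(33238 + (-4470/83 + (6/83)*140))) = 1/(32470 + √(33238 + (-4470/83 + 840/83))) = 1/(32470 + √(33238 - 3630/83)) = 1/(32470 + √(2755124/83)) = 1/(32470 + 2*√57168823/83)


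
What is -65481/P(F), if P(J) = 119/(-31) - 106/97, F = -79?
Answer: 65633789/4943 ≈ 13278.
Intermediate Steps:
P(J) = -14829/3007 (P(J) = 119*(-1/31) - 106*1/97 = -119/31 - 106/97 = -14829/3007)
-65481/P(F) = -65481/(-14829/3007) = -65481*(-3007/14829) = 65633789/4943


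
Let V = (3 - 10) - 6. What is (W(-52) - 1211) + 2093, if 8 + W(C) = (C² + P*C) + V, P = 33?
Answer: 1849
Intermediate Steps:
V = -13 (V = -7 - 6 = -13)
W(C) = -21 + C² + 33*C (W(C) = -8 + ((C² + 33*C) - 13) = -8 + (-13 + C² + 33*C) = -21 + C² + 33*C)
(W(-52) - 1211) + 2093 = ((-21 + (-52)² + 33*(-52)) - 1211) + 2093 = ((-21 + 2704 - 1716) - 1211) + 2093 = (967 - 1211) + 2093 = -244 + 2093 = 1849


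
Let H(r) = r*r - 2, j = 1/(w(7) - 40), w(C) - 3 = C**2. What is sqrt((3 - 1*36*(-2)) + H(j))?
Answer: sqrt(10513)/12 ≈ 8.5444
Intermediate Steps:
w(C) = 3 + C**2
j = 1/12 (j = 1/((3 + 7**2) - 40) = 1/((3 + 49) - 40) = 1/(52 - 40) = 1/12 ≈ 0.083333)
H(r) = -2 + r**2 (H(r) = r**2 - 2 = -2 + r**2)
sqrt((3 - 1*36*(-2)) + H(j)) = sqrt((3 - 1*36*(-2)) + (-2 + (1/12)**2)) = sqrt((3 - 36*(-2)) + (-2 + 1/144)) = sqrt((3 + 72) - 287/144) = sqrt(75 - 287/144) = sqrt(10513/144) = sqrt(10513)/12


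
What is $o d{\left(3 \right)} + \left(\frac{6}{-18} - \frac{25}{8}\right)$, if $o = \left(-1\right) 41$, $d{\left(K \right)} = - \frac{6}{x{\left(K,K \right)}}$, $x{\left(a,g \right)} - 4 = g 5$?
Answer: $\frac{4327}{456} \approx 9.489$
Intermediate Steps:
$x{\left(a,g \right)} = 4 + 5 g$ ($x{\left(a,g \right)} = 4 + g 5 = 4 + 5 g$)
$d{\left(K \right)} = - \frac{6}{4 + 5 K}$
$o = -41$
$o d{\left(3 \right)} + \left(\frac{6}{-18} - \frac{25}{8}\right) = - 41 \left(- \frac{6}{4 + 5 \cdot 3}\right) + \left(\frac{6}{-18} - \frac{25}{8}\right) = - 41 \left(- \frac{6}{4 + 15}\right) + \left(6 \left(- \frac{1}{18}\right) - \frac{25}{8}\right) = - 41 \left(- \frac{6}{19}\right) - \frac{83}{24} = - 41 \left(\left(-6\right) \frac{1}{19}\right) - \frac{83}{24} = \left(-41\right) \left(- \frac{6}{19}\right) - \frac{83}{24} = \frac{246}{19} - \frac{83}{24} = \frac{4327}{456}$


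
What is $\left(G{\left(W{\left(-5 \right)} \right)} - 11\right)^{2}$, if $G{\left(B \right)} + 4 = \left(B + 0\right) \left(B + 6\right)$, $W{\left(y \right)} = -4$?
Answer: $529$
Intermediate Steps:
$G{\left(B \right)} = -4 + B \left(6 + B\right)$ ($G{\left(B \right)} = -4 + \left(B + 0\right) \left(B + 6\right) = -4 + B \left(6 + B\right)$)
$\left(G{\left(W{\left(-5 \right)} \right)} - 11\right)^{2} = \left(\left(-4 + \left(-4\right)^{2} + 6 \left(-4\right)\right) - 11\right)^{2} = \left(\left(-4 + 16 - 24\right) - 11\right)^{2} = \left(-12 - 11\right)^{2} = \left(-23\right)^{2} = 529$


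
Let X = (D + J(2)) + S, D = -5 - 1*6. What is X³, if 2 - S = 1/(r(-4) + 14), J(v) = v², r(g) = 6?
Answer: -1030301/8000 ≈ -128.79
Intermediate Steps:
D = -11 (D = -5 - 6 = -11)
S = 39/20 (S = 2 - 1/(6 + 14) = 2 - 1/20 = 39/20 ≈ 1.9500)
X = -101/20 (X = (-11 + 2²) + 39/20 = (-11 + 4) + 39/20 = -7 + 39/20 = -101/20 ≈ -5.0500)
X³ = (-101/20)³ = -1030301/8000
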